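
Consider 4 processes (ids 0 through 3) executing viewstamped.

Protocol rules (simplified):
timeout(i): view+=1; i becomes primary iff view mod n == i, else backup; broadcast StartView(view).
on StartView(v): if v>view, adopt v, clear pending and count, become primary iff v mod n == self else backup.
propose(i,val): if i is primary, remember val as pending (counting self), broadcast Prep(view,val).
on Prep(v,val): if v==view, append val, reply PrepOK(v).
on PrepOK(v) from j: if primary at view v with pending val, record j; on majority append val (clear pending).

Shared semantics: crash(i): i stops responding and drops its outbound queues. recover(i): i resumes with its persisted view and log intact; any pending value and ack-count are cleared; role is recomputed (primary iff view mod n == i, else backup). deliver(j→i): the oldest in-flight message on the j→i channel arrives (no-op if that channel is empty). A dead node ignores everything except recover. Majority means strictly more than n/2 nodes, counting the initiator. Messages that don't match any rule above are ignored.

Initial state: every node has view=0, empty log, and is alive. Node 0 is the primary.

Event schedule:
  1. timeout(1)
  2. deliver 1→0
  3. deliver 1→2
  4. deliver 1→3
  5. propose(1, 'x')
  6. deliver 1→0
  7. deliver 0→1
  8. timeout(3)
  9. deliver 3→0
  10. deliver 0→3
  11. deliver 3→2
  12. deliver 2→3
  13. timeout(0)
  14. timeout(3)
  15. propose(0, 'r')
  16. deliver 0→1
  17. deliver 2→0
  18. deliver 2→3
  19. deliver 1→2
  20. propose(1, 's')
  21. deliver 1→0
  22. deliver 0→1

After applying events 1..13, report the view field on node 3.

2

after 1 — timeout(1): n1:prim/v1/[-]
after 2 — deliver 1→0: n0:back/v1/[-]
after 3 — deliver 1→2: n2:back/v1/[-]
after 4 — deliver 1→3: n3:back/v1/[-]
after 5 — propose(1,'x'): ·
after 6 — deliver 1→0: n0:back/v1/[x]
after 7 — deliver 0→1: ·
after 8 — timeout(3): n3:back/v2/[-]
after 9 — deliver 3→0: n0:back/v2/[x]
after 10 — deliver 0→3: ·
after 11 — deliver 3→2: n2:prim/v2/[-]
after 12 — deliver 2→3: ·
after 13 — timeout(0): n0:back/v3/[x]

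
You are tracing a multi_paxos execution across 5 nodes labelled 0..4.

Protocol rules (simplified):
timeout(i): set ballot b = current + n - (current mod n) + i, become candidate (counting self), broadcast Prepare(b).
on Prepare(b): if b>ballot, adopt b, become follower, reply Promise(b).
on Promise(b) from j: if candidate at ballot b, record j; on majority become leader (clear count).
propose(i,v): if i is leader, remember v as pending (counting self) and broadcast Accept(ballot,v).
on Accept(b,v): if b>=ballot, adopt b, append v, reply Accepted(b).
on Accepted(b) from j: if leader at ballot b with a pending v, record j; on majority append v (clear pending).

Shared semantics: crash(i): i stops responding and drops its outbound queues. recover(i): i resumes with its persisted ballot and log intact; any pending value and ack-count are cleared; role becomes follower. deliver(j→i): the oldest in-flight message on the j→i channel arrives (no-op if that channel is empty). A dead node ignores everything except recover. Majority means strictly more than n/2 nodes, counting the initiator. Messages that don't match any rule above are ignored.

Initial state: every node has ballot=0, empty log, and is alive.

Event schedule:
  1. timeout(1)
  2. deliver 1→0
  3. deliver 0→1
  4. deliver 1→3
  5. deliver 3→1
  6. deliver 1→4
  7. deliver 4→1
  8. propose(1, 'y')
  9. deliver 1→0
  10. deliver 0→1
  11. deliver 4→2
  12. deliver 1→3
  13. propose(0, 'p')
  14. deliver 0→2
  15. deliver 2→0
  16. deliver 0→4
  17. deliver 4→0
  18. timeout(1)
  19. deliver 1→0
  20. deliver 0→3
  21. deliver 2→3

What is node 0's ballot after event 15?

[1] timeout(1) → N1(cand b6 [-])
[2] deliver 1→0 → N0(foll b6 [-])
[3] deliver 0→1 → ∅
[4] deliver 1→3 → N3(foll b6 [-])
[5] deliver 3→1 → N1(lead b6 [-])
[6] deliver 1→4 → N4(foll b6 [-])
[7] deliver 4→1 → ∅
[8] propose(1,'y') → ∅
[9] deliver 1→0 → N0(foll b6 [y])
[10] deliver 0→1 → ∅
[11] deliver 4→2 → ∅
[12] deliver 1→3 → N3(foll b6 [y])
[13] propose(0,'p') → ∅
[14] deliver 0→2 → ∅
[15] deliver 2→0 → ∅

6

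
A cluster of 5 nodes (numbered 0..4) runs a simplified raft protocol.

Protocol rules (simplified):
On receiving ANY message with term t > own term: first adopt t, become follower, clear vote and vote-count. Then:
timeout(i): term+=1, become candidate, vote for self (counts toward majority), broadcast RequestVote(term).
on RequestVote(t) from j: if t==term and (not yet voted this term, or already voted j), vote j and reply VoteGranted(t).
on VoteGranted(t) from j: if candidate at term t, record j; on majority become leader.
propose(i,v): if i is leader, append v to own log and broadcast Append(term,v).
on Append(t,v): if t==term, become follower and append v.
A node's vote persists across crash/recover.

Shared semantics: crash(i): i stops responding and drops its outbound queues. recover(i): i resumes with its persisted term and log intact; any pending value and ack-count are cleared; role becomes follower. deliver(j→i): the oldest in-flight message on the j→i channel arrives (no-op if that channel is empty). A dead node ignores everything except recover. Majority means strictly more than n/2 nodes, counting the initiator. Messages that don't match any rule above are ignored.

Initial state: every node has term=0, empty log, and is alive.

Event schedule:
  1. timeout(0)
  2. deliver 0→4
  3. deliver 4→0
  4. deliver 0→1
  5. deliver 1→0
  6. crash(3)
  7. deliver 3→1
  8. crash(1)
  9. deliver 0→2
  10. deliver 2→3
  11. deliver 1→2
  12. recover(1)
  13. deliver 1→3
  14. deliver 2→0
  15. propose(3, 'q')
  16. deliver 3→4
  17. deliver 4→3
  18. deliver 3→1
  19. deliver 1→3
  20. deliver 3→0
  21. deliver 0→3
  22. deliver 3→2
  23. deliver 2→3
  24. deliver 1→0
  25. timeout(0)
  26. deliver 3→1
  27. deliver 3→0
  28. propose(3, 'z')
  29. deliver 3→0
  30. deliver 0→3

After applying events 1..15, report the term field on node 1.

after 1 — timeout(0): n0:cand/t1/[-]
after 2 — deliver 0→4: n4:foll/t1/[-]
after 3 — deliver 4→0: ·
after 4 — deliver 0→1: n1:foll/t1/[-]
after 5 — deliver 1→0: n0:lead/t1/[-]
after 6 — crash(3): n3:✗foll/t0/[-]
after 7 — deliver 3→1: ·
after 8 — crash(1): n1:✗foll/t1/[-]
after 9 — deliver 0→2: n2:foll/t1/[-]
after 10 — deliver 2→3: ·
after 11 — deliver 1→2: ·
after 12 — recover(1): n1:foll/t1/[-]
after 13 — deliver 1→3: ·
after 14 — deliver 2→0: ·
after 15 — propose(3,'q'): ·

1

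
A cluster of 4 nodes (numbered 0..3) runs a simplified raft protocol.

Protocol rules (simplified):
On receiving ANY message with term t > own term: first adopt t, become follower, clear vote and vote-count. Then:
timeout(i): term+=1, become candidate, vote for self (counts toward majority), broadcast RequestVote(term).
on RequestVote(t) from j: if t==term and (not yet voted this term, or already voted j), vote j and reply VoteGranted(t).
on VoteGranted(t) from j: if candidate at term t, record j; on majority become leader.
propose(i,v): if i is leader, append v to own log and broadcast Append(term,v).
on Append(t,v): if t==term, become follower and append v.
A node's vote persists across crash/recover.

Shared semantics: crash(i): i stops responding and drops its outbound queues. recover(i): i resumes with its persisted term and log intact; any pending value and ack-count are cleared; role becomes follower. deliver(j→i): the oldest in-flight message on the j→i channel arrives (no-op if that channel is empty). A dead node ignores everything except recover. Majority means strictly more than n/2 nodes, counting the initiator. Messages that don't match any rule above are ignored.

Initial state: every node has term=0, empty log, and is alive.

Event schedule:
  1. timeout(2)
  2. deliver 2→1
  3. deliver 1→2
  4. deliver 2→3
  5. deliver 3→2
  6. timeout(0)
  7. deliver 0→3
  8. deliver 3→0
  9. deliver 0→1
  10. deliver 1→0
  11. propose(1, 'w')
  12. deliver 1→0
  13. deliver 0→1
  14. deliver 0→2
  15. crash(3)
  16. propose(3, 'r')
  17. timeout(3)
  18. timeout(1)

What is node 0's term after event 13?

1

after 1 — timeout(2): n2:cand/t1/[-]
after 2 — deliver 2→1: n1:foll/t1/[-]
after 3 — deliver 1→2: ·
after 4 — deliver 2→3: n3:foll/t1/[-]
after 5 — deliver 3→2: n2:lead/t1/[-]
after 6 — timeout(0): n0:cand/t1/[-]
after 7 — deliver 0→3: ·
after 8 — deliver 3→0: ·
after 9 — deliver 0→1: ·
after 10 — deliver 1→0: ·
after 11 — propose(1,'w'): ·
after 12 — deliver 1→0: ·
after 13 — deliver 0→1: ·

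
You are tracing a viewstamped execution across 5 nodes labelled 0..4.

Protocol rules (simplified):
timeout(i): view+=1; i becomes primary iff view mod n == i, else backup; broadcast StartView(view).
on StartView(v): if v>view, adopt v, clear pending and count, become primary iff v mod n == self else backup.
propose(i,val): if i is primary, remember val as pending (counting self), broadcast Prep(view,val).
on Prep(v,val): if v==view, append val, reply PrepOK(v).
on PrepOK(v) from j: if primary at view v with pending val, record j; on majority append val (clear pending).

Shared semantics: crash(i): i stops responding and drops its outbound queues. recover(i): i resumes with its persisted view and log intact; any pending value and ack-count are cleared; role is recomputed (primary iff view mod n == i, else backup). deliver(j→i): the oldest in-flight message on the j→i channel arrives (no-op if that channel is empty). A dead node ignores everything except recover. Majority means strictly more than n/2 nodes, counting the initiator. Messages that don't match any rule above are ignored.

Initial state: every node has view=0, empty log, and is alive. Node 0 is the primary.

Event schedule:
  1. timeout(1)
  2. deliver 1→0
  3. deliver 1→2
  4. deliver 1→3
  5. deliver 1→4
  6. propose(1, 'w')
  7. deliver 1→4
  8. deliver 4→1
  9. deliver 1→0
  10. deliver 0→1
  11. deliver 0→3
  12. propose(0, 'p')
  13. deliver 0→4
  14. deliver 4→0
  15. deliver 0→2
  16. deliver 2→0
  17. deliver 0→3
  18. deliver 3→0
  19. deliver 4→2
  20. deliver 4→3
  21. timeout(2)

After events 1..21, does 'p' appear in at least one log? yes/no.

no

1. timeout(1):  <1:prim v1 ->
2. deliver 1→0:  <0:back v1 ->
3. deliver 1→2:  <2:back v1 ->
4. deliver 1→3:  <3:back v1 ->
5. deliver 1→4:  <4:back v1 ->
6. propose(1,'w'):  nop
7. deliver 1→4:  <4:back v1 w>
8. deliver 4→1:  nop
9. deliver 1→0:  <0:back v1 w>
10. deliver 0→1:  <1:prim v1 w>
11. deliver 0→3:  nop
12. propose(0,'p'):  nop
13. deliver 0→4:  nop
14. deliver 4→0:  nop
15. deliver 0→2:  nop
16. deliver 2→0:  nop
17. deliver 0→3:  nop
18. deliver 3→0:  nop
19. deliver 4→2:  nop
20. deliver 4→3:  nop
21. timeout(2):  <2:prim v2 ->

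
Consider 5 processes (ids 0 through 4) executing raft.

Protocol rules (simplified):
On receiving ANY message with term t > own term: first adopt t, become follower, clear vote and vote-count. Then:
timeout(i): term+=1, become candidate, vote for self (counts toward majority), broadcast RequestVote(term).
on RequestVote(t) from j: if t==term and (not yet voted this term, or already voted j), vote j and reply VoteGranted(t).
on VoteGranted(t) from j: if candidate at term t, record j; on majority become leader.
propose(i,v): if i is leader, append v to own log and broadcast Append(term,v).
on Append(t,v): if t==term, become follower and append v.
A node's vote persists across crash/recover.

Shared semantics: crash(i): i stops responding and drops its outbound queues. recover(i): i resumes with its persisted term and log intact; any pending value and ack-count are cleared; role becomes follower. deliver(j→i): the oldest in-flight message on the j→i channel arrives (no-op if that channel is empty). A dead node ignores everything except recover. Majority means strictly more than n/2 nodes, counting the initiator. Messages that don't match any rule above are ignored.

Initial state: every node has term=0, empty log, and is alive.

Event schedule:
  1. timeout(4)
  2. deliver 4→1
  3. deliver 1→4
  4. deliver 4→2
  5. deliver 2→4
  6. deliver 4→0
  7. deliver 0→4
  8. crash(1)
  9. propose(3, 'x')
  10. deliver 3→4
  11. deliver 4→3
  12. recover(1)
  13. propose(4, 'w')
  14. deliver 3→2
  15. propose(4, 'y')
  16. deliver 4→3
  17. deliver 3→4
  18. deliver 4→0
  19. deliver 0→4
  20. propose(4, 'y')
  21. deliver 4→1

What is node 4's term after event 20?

step 1 timeout(4): 4={cand,t=1,log=-}
step 2 deliver 4→1: 1={foll,t=1,log=-}
step 3 deliver 1→4: —
step 4 deliver 4→2: 2={foll,t=1,log=-}
step 5 deliver 2→4: 4={lead,t=1,log=-}
step 6 deliver 4→0: 0={foll,t=1,log=-}
step 7 deliver 0→4: —
step 8 crash(1): 1={✗foll,t=1,log=-}
step 9 propose(3,'x'): —
step 10 deliver 3→4: —
step 11 deliver 4→3: 3={foll,t=1,log=-}
step 12 recover(1): 1={foll,t=1,log=-}
step 13 propose(4,'w'): 4={lead,t=1,log=w}
step 14 deliver 3→2: —
step 15 propose(4,'y'): 4={lead,t=1,log=w,y}
step 16 deliver 4→3: 3={foll,t=1,log=w}
step 17 deliver 3→4: —
step 18 deliver 4→0: 0={foll,t=1,log=w}
step 19 deliver 0→4: —
step 20 propose(4,'y'): 4={lead,t=1,log=w,y,y}

1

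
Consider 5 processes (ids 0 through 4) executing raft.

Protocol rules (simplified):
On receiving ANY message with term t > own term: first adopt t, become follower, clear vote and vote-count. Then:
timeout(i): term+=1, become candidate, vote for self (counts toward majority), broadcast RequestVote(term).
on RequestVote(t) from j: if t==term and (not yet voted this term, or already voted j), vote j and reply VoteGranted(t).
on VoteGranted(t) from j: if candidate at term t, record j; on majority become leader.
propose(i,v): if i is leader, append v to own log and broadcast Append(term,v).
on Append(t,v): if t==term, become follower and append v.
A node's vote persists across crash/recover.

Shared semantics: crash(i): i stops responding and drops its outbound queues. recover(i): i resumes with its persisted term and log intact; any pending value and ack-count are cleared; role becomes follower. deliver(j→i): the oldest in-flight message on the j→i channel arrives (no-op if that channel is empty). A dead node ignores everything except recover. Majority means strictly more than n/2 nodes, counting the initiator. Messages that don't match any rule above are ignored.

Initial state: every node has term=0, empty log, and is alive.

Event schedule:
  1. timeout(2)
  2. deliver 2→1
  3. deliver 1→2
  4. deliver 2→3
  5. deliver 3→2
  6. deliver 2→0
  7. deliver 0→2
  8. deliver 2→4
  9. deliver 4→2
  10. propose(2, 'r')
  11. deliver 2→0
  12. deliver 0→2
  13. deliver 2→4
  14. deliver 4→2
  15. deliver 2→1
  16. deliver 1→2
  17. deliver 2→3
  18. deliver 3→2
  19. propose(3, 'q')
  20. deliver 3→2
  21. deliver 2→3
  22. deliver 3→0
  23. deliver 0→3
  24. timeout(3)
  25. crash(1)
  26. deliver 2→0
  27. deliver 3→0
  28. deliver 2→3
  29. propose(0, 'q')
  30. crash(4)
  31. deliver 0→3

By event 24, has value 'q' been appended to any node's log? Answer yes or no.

no

1. timeout(2):  <2:cand t1 ->
2. deliver 2→1:  <1:foll t1 ->
3. deliver 1→2:  nop
4. deliver 2→3:  <3:foll t1 ->
5. deliver 3→2:  <2:lead t1 ->
6. deliver 2→0:  <0:foll t1 ->
7. deliver 0→2:  nop
8. deliver 2→4:  <4:foll t1 ->
9. deliver 4→2:  nop
10. propose(2,'r'):  <2:lead t1 r>
11. deliver 2→0:  <0:foll t1 r>
12. deliver 0→2:  nop
13. deliver 2→4:  <4:foll t1 r>
14. deliver 4→2:  nop
15. deliver 2→1:  <1:foll t1 r>
16. deliver 1→2:  nop
17. deliver 2→3:  <3:foll t1 r>
18. deliver 3→2:  nop
19. propose(3,'q'):  nop
20. deliver 3→2:  nop
21. deliver 2→3:  nop
22. deliver 3→0:  nop
23. deliver 0→3:  nop
24. timeout(3):  <3:cand t2 r>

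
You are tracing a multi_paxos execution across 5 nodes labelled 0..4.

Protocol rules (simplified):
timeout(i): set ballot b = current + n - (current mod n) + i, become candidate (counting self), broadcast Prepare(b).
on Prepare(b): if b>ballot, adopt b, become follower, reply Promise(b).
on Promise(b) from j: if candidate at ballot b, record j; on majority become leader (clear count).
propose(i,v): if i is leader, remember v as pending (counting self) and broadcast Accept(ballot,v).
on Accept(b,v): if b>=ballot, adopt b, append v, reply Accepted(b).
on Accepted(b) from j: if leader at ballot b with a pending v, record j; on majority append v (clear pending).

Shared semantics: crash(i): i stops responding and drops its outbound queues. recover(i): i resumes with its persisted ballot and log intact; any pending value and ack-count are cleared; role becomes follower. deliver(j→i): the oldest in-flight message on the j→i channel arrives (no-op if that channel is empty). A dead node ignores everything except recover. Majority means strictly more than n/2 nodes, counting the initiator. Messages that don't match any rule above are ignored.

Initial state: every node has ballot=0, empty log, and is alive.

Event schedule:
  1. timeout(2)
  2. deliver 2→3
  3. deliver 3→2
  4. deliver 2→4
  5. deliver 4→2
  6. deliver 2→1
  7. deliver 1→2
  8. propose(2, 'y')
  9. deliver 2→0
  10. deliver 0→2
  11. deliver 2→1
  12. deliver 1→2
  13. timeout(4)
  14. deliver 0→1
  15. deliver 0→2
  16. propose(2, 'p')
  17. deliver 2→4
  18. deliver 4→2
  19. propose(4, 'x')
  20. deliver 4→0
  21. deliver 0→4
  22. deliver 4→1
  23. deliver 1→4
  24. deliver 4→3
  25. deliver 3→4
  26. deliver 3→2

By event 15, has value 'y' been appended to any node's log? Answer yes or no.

yes

after 1 — timeout(2): n2:cand/b7/[-]
after 2 — deliver 2→3: n3:foll/b7/[-]
after 3 — deliver 3→2: ·
after 4 — deliver 2→4: n4:foll/b7/[-]
after 5 — deliver 4→2: n2:lead/b7/[-]
after 6 — deliver 2→1: n1:foll/b7/[-]
after 7 — deliver 1→2: ·
after 8 — propose(2,'y'): ·
after 9 — deliver 2→0: n0:foll/b7/[-]
after 10 — deliver 0→2: ·
after 11 — deliver 2→1: n1:foll/b7/[y]
after 12 — deliver 1→2: ·
after 13 — timeout(4): n4:cand/b14/[-]
after 14 — deliver 0→1: ·
after 15 — deliver 0→2: ·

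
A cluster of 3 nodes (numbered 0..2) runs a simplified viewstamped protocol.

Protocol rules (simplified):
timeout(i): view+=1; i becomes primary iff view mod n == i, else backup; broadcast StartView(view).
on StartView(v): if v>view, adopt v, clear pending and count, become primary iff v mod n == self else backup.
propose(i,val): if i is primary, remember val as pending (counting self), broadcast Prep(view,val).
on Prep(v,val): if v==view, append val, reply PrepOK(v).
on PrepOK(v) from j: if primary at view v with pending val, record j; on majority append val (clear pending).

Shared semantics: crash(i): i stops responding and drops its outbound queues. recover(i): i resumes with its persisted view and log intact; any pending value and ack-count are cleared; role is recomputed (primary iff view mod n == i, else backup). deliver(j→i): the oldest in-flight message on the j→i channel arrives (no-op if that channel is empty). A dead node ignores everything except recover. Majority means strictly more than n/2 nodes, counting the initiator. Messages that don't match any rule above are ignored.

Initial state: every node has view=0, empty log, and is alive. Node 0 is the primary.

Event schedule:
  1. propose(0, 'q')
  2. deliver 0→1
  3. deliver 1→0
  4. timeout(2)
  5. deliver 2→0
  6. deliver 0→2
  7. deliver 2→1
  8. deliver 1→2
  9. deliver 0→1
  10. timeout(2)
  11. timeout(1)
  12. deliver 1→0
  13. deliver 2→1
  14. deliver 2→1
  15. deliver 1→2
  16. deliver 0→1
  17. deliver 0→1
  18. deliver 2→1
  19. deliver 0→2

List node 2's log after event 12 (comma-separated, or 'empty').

empty

step 1 propose(0,'q'): —
step 2 deliver 0→1: 1={back,v=0,log=q}
step 3 deliver 1→0: 0={prim,v=0,log=q}
step 4 timeout(2): 2={back,v=1,log=-}
step 5 deliver 2→0: 0={back,v=1,log=q}
step 6 deliver 0→2: —
step 7 deliver 2→1: 1={prim,v=1,log=q}
step 8 deliver 1→2: —
step 9 deliver 0→1: —
step 10 timeout(2): 2={prim,v=2,log=-}
step 11 timeout(1): 1={back,v=2,log=q}
step 12 deliver 1→0: 0={back,v=2,log=q}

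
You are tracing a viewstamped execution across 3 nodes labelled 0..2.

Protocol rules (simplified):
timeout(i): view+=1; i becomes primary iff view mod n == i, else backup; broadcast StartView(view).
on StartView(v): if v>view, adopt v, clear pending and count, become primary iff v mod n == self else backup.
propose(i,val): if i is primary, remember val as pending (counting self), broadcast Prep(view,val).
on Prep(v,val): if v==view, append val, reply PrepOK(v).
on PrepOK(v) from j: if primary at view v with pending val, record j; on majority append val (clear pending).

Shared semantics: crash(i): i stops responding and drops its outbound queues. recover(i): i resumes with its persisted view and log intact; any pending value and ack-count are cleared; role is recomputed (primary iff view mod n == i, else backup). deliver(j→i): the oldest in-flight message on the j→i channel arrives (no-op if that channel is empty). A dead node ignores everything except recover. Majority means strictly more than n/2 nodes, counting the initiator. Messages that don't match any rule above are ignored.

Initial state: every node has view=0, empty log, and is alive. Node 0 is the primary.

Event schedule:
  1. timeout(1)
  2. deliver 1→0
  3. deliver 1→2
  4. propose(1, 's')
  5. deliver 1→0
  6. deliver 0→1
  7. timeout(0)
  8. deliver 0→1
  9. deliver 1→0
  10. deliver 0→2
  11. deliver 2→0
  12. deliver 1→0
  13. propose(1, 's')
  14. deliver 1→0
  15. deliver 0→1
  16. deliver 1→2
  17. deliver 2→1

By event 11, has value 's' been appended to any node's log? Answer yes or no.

[1] timeout(1) → N1(prim v1 [-])
[2] deliver 1→0 → N0(back v1 [-])
[3] deliver 1→2 → N2(back v1 [-])
[4] propose(1,'s') → ∅
[5] deliver 1→0 → N0(back v1 [s])
[6] deliver 0→1 → N1(prim v1 [s])
[7] timeout(0) → N0(back v2 [s])
[8] deliver 0→1 → N1(back v2 [s])
[9] deliver 1→0 → ∅
[10] deliver 0→2 → N2(prim v2 [-])
[11] deliver 2→0 → ∅

yes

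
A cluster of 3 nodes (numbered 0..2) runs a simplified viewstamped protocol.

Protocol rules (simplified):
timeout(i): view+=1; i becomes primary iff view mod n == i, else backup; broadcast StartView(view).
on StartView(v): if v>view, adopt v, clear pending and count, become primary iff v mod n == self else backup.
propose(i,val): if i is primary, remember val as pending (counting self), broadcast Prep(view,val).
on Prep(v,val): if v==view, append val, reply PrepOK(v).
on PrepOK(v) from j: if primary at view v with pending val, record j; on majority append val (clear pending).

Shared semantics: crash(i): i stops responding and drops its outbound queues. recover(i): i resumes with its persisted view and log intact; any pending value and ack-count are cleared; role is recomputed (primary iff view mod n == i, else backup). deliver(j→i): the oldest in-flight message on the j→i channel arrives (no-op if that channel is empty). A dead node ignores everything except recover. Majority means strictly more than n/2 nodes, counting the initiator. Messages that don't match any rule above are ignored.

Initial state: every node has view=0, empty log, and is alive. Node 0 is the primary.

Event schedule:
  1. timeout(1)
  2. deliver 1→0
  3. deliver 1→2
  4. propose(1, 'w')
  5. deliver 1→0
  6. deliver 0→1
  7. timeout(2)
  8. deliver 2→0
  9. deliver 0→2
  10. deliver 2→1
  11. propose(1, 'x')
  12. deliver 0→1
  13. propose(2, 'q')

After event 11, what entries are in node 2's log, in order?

[1] timeout(1) → N1(prim v1 [-])
[2] deliver 1→0 → N0(back v1 [-])
[3] deliver 1→2 → N2(back v1 [-])
[4] propose(1,'w') → ∅
[5] deliver 1→0 → N0(back v1 [w])
[6] deliver 0→1 → N1(prim v1 [w])
[7] timeout(2) → N2(prim v2 [-])
[8] deliver 2→0 → N0(back v2 [w])
[9] deliver 0→2 → ∅
[10] deliver 2→1 → N1(back v2 [w])
[11] propose(1,'x') → ∅

empty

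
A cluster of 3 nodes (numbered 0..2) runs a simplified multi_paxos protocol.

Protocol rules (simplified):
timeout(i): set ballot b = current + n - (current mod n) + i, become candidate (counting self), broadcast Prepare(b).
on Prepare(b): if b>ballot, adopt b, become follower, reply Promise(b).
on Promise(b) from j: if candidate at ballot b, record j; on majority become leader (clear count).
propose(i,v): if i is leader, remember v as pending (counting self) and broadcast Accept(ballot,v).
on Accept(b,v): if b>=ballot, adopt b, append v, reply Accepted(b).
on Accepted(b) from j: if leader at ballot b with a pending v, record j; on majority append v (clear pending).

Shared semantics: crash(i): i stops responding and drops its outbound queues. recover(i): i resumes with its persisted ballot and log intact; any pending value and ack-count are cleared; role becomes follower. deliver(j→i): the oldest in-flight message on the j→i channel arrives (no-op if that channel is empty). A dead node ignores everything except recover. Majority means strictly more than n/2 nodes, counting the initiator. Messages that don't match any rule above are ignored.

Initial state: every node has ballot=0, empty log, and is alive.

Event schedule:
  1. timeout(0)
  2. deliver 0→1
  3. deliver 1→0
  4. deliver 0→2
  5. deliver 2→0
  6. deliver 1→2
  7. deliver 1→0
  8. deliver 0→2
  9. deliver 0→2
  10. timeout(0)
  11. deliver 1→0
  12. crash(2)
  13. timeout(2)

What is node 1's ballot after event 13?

e1 timeout(0): 0[cand,b=3,-]
e2 deliver 0→1: 1[foll,b=3,-]
e3 deliver 1→0: 0[lead,b=3,-]
e4 deliver 0→2: 2[foll,b=3,-]
e5 deliver 2→0: ·
e6 deliver 1→2: ·
e7 deliver 1→0: ·
e8 deliver 0→2: ·
e9 deliver 0→2: ·
e10 timeout(0): 0[cand,b=6,-]
e11 deliver 1→0: ·
e12 crash(2): 2[✗foll,b=3,-]
e13 timeout(2): ·

3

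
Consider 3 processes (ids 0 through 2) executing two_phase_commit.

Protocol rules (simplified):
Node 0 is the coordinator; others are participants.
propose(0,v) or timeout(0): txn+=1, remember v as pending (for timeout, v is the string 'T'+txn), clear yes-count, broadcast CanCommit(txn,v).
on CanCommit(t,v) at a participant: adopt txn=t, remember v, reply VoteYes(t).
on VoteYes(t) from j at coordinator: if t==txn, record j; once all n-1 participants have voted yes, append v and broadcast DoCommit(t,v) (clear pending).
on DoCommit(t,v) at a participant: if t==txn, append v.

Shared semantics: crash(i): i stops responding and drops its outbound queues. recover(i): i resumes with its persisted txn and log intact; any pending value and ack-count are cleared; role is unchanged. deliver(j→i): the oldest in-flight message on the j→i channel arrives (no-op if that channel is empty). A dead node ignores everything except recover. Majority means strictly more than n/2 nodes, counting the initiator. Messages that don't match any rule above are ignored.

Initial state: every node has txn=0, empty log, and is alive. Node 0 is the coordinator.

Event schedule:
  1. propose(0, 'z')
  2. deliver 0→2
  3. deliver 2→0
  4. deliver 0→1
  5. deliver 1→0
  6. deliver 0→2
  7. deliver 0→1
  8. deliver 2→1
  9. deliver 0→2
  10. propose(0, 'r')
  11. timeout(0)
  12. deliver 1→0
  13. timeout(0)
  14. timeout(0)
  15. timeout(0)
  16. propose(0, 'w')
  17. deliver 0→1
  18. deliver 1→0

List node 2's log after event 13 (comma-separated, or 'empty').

z

[1] propose(0,'z') → N0(coor t1 [-])
[2] deliver 0→2 → N2(part t1 [-])
[3] deliver 2→0 → ∅
[4] deliver 0→1 → N1(part t1 [-])
[5] deliver 1→0 → N0(coor t1 [z])
[6] deliver 0→2 → N2(part t1 [z])
[7] deliver 0→1 → N1(part t1 [z])
[8] deliver 2→1 → ∅
[9] deliver 0→2 → ∅
[10] propose(0,'r') → N0(coor t2 [z])
[11] timeout(0) → N0(coor t3 [z])
[12] deliver 1→0 → ∅
[13] timeout(0) → N0(coor t4 [z])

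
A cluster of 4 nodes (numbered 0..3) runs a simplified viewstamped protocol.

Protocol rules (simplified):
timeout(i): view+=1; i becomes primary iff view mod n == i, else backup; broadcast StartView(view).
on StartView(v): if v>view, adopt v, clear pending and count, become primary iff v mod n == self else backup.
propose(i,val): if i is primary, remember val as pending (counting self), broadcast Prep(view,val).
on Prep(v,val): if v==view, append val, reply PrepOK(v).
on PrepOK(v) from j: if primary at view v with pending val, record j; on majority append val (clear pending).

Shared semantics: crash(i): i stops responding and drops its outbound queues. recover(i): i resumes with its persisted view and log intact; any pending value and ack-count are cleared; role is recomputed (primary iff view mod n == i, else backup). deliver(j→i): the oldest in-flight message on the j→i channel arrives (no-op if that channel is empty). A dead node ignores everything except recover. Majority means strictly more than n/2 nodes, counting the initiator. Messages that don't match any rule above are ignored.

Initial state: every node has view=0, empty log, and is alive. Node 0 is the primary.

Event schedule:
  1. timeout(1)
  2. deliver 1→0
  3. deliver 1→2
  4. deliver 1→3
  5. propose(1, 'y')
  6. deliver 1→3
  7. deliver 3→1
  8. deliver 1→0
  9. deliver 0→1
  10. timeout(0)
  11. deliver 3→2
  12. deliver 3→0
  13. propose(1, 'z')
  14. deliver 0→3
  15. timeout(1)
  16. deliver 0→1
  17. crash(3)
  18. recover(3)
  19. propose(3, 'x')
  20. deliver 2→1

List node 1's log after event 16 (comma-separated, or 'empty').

[1] timeout(1) → N1(prim v1 [-])
[2] deliver 1→0 → N0(back v1 [-])
[3] deliver 1→2 → N2(back v1 [-])
[4] deliver 1→3 → N3(back v1 [-])
[5] propose(1,'y') → ∅
[6] deliver 1→3 → N3(back v1 [y])
[7] deliver 3→1 → ∅
[8] deliver 1→0 → N0(back v1 [y])
[9] deliver 0→1 → N1(prim v1 [y])
[10] timeout(0) → N0(back v2 [y])
[11] deliver 3→2 → ∅
[12] deliver 3→0 → ∅
[13] propose(1,'z') → ∅
[14] deliver 0→3 → N3(back v2 [y])
[15] timeout(1) → N1(back v2 [y])
[16] deliver 0→1 → ∅

y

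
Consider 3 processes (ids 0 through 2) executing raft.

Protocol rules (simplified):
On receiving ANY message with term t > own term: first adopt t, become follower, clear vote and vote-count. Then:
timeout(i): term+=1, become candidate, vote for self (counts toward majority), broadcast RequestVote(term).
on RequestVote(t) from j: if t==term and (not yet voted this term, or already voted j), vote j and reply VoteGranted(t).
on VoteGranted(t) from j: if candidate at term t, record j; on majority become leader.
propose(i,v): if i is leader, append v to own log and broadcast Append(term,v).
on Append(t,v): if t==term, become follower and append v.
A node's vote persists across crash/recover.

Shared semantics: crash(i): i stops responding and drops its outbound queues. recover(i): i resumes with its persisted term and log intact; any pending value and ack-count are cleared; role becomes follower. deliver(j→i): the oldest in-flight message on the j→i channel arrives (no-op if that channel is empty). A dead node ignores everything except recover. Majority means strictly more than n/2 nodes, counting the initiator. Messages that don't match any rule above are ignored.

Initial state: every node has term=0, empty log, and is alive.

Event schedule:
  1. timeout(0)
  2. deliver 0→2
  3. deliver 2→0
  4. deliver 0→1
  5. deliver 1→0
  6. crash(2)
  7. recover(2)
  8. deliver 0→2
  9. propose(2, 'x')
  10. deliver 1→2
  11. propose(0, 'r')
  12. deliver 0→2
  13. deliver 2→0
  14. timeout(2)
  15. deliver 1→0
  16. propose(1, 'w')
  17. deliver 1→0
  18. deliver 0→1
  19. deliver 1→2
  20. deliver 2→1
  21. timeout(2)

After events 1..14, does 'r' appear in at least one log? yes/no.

yes

1. timeout(0):  <0:cand t1 ->
2. deliver 0→2:  <2:foll t1 ->
3. deliver 2→0:  <0:lead t1 ->
4. deliver 0→1:  <1:foll t1 ->
5. deliver 1→0:  nop
6. crash(2):  <2:✗foll t1 ->
7. recover(2):  <2:foll t1 ->
8. deliver 0→2:  nop
9. propose(2,'x'):  nop
10. deliver 1→2:  nop
11. propose(0,'r'):  <0:lead t1 r>
12. deliver 0→2:  <2:foll t1 r>
13. deliver 2→0:  nop
14. timeout(2):  <2:cand t2 r>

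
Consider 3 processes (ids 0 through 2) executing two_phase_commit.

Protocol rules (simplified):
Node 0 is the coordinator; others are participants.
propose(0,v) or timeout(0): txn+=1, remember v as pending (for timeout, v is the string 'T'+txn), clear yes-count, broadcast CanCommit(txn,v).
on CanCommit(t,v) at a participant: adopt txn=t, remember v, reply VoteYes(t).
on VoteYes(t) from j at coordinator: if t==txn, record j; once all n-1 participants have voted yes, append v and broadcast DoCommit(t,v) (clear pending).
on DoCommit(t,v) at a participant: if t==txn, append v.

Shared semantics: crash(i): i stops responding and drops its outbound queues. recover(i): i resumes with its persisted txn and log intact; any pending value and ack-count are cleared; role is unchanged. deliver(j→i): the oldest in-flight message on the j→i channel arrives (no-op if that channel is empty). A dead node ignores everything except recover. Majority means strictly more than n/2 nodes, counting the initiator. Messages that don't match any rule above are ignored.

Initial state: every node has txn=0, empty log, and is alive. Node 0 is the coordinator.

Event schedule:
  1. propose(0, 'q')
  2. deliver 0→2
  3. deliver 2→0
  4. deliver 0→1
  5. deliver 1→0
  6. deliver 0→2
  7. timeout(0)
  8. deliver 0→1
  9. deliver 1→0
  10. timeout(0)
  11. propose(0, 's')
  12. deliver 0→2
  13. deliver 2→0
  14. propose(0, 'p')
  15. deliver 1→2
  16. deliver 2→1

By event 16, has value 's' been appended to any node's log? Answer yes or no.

no

e1 propose(0,'q'): 0[coor,t=1,-]
e2 deliver 0→2: 2[part,t=1,-]
e3 deliver 2→0: ·
e4 deliver 0→1: 1[part,t=1,-]
e5 deliver 1→0: 0[coor,t=1,q]
e6 deliver 0→2: 2[part,t=1,q]
e7 timeout(0): 0[coor,t=2,q]
e8 deliver 0→1: 1[part,t=1,q]
e9 deliver 1→0: ·
e10 timeout(0): 0[coor,t=3,q]
e11 propose(0,'s'): 0[coor,t=4,q]
e12 deliver 0→2: 2[part,t=2,q]
e13 deliver 2→0: ·
e14 propose(0,'p'): 0[coor,t=5,q]
e15 deliver 1→2: ·
e16 deliver 2→1: ·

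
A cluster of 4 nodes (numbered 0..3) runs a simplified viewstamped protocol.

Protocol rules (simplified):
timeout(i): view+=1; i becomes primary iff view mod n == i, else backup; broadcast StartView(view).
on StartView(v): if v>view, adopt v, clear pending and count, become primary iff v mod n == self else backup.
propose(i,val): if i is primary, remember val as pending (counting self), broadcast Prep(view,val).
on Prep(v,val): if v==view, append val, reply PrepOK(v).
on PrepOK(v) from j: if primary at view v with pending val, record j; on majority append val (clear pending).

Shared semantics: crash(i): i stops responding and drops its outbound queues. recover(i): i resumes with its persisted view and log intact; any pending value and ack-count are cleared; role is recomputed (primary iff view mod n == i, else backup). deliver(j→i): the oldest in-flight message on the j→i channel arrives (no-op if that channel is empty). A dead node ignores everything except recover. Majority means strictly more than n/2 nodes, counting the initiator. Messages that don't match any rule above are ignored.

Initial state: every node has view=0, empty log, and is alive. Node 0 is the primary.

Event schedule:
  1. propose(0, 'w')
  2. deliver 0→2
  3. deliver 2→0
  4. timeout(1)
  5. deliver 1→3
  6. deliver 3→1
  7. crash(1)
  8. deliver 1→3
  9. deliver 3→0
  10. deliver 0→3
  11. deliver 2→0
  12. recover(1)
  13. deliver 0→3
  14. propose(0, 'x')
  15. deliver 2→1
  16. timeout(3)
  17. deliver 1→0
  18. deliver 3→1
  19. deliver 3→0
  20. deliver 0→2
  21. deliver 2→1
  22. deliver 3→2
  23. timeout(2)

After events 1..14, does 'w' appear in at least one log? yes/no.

[1] propose(0,'w') → ∅
[2] deliver 0→2 → N2(back v0 [w])
[3] deliver 2→0 → ∅
[4] timeout(1) → N1(prim v1 [-])
[5] deliver 1→3 → N3(back v1 [-])
[6] deliver 3→1 → ∅
[7] crash(1) → N1(✗prim v1 [-])
[8] deliver 1→3 → ∅
[9] deliver 3→0 → ∅
[10] deliver 0→3 → ∅
[11] deliver 2→0 → ∅
[12] recover(1) → N1(prim v1 [-])
[13] deliver 0→3 → ∅
[14] propose(0,'x') → ∅

yes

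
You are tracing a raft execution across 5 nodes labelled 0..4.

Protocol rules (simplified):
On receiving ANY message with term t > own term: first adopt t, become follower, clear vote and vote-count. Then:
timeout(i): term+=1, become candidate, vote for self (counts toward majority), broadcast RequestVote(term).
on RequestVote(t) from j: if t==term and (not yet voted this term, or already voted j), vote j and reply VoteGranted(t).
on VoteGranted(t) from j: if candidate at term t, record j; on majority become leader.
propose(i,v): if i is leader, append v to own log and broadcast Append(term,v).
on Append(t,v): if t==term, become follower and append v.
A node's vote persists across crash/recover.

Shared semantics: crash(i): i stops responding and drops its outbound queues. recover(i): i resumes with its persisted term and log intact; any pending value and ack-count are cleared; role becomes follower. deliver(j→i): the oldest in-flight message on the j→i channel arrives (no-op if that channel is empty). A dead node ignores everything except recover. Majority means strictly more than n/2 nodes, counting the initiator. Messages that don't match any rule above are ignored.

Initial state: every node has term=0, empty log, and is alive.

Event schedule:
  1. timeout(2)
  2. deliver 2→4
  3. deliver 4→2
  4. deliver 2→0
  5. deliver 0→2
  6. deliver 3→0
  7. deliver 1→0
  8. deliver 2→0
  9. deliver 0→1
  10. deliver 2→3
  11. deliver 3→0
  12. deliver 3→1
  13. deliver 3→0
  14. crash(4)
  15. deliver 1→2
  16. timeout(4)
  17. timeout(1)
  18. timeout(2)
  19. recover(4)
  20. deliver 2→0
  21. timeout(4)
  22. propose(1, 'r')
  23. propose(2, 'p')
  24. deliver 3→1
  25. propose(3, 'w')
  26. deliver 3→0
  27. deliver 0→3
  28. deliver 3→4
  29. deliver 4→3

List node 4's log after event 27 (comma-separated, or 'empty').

e1 timeout(2): 2[cand,t=1,-]
e2 deliver 2→4: 4[foll,t=1,-]
e3 deliver 4→2: ·
e4 deliver 2→0: 0[foll,t=1,-]
e5 deliver 0→2: 2[lead,t=1,-]
e6 deliver 3→0: ·
e7 deliver 1→0: ·
e8 deliver 2→0: ·
e9 deliver 0→1: ·
e10 deliver 2→3: 3[foll,t=1,-]
e11 deliver 3→0: ·
e12 deliver 3→1: ·
e13 deliver 3→0: ·
e14 crash(4): 4[✗foll,t=1,-]
e15 deliver 1→2: ·
e16 timeout(4): ·
e17 timeout(1): 1[cand,t=1,-]
e18 timeout(2): 2[cand,t=2,-]
e19 recover(4): 4[foll,t=1,-]
e20 deliver 2→0: 0[foll,t=2,-]
e21 timeout(4): 4[cand,t=2,-]
e22 propose(1,'r'): ·
e23 propose(2,'p'): ·
e24 deliver 3→1: ·
e25 propose(3,'w'): ·
e26 deliver 3→0: ·
e27 deliver 0→3: ·

empty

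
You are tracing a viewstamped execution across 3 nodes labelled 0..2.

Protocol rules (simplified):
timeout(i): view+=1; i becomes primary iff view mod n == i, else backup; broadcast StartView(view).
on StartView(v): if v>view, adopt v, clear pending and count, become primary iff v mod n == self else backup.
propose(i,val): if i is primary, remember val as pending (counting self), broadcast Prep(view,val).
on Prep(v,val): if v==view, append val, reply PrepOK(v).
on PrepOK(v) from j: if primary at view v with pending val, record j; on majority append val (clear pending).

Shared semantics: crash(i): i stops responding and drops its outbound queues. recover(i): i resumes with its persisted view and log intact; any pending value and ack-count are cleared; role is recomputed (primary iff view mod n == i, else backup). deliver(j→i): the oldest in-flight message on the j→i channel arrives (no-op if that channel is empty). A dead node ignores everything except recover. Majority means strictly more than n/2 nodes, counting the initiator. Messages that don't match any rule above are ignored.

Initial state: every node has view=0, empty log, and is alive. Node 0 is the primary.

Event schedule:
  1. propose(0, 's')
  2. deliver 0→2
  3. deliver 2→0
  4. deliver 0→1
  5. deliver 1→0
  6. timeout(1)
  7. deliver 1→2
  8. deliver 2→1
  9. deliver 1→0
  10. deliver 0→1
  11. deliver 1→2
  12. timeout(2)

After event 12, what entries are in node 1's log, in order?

after 1 — propose(0,'s'): ·
after 2 — deliver 0→2: n2:back/v0/[s]
after 3 — deliver 2→0: n0:prim/v0/[s]
after 4 — deliver 0→1: n1:back/v0/[s]
after 5 — deliver 1→0: ·
after 6 — timeout(1): n1:prim/v1/[s]
after 7 — deliver 1→2: n2:back/v1/[s]
after 8 — deliver 2→1: ·
after 9 — deliver 1→0: n0:back/v1/[s]
after 10 — deliver 0→1: ·
after 11 — deliver 1→2: ·
after 12 — timeout(2): n2:prim/v2/[s]

s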